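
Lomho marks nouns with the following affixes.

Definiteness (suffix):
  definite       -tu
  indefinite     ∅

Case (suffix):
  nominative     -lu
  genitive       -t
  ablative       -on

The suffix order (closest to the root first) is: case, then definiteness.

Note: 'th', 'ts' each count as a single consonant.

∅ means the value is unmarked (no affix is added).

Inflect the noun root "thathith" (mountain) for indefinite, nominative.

thathithlu

Attach case nominative -lu → thathithlu.
definiteness = indefinite: zero marking, form stays thathithlu.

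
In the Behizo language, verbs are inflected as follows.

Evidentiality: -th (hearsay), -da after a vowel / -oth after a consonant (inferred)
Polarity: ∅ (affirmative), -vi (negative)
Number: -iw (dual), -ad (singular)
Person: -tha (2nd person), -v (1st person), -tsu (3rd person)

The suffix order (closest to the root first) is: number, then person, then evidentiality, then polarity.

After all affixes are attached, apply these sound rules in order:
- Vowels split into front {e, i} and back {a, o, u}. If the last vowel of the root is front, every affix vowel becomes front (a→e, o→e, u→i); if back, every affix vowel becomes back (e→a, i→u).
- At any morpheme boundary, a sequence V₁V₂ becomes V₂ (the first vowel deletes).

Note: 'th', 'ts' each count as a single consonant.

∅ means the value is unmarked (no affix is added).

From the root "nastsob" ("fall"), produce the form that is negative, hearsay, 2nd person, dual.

nastsobuwthathvu

Attach number dual -iw → nastsobiw.
Attach person 2nd person -tha → nastsobiwtha.
Attach evidentiality hearsay -th → nastsobiwthath.
Attach polarity negative -vi → nastsobiwthathvi.
Apply vowel harmony: nastsobiwthathvi → nastsobuwthathvu.
Vowel deletion: no change.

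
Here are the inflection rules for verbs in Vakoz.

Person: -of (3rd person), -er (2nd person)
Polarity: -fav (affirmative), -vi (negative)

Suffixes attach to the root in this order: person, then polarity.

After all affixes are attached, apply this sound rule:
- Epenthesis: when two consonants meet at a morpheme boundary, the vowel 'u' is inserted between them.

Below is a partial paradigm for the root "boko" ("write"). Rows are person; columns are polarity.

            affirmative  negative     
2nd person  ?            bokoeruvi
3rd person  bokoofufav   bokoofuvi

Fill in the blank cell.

bokoerufav

Attach person 2nd person -er → bokoer.
Attach polarity affirmative -fav → bokoerfav.
Apply epenthesis: bokoerfav → bokoerufav.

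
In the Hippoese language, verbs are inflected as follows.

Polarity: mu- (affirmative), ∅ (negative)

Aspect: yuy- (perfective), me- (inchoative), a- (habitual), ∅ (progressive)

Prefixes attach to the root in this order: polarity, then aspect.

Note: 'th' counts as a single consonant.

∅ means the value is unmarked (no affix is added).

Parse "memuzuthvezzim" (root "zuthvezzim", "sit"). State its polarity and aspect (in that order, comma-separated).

affirmative, inchoative

Segment: me-mu-zuthvezzim.
polarity: mu- → affirmative.
aspect: me- → inchoative.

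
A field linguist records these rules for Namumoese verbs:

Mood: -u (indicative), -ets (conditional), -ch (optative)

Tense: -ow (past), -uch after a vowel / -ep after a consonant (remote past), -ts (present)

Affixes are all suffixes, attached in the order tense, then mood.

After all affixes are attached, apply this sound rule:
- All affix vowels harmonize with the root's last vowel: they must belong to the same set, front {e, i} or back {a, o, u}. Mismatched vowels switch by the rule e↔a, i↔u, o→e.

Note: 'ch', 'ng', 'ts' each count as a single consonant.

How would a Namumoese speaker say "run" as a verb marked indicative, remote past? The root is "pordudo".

Attach tense remote past -uch (after vowel 'o') → pordudouch.
Attach mood indicative -u → pordudouchu.
Vowel harmony: no change.

pordudouchu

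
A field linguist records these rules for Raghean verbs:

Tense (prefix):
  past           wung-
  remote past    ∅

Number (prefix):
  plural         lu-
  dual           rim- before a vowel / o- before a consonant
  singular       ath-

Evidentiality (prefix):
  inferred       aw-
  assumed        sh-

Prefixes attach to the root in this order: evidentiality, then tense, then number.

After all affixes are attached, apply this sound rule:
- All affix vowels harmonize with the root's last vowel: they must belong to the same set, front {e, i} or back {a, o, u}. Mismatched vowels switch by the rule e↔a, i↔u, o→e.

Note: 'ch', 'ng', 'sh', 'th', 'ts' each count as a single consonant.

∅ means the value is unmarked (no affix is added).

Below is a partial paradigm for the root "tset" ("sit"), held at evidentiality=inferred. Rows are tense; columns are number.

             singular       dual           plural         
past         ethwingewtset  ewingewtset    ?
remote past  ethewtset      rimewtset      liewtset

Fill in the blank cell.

liwingewtset

Attach evidentiality inferred aw- → awtset.
Attach tense past wung- → wungawtset.
Attach number plural lu- → luwungawtset.
Apply vowel harmony: luwungawtset → liwingewtset.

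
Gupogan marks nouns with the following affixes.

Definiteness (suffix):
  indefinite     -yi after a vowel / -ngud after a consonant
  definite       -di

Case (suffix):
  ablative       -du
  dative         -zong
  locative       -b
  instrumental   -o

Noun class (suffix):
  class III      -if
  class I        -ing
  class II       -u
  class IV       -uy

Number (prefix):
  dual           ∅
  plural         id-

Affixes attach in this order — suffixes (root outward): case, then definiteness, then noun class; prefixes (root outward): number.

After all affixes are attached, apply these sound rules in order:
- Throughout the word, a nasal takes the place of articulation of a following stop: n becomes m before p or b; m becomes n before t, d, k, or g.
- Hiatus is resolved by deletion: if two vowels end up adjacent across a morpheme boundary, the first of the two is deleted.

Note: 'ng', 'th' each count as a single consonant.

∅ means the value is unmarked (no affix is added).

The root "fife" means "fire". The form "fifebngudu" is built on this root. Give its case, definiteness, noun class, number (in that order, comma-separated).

locative, indefinite, class II, dual

Segment: fife-b-ngud-u.
case: -b → locative.
definiteness: -yi/ngud → indefinite.
noun class: -u → class II.
number: ∅ → dual.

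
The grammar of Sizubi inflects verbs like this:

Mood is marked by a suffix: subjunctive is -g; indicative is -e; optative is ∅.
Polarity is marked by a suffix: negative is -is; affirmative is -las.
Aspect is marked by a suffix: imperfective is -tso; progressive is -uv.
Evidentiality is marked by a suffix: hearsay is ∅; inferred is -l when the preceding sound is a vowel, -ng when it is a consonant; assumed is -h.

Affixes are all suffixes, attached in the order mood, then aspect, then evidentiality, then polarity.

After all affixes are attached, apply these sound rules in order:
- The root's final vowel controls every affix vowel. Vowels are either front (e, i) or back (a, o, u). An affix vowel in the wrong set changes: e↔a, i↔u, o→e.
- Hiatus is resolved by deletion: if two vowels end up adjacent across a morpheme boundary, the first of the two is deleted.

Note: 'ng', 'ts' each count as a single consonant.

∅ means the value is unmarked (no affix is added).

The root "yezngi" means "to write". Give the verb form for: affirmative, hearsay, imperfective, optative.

mood = optative: zero marking, form stays yezngi.
Attach aspect imperfective -tso → yezngitso.
evidentiality = hearsay: zero marking, form stays yezngitso.
Attach polarity affirmative -las → yezngitsolas.
Apply vowel harmony: yezngitsolas → yezngitseles.
Vowel deletion: no change.

yezngitseles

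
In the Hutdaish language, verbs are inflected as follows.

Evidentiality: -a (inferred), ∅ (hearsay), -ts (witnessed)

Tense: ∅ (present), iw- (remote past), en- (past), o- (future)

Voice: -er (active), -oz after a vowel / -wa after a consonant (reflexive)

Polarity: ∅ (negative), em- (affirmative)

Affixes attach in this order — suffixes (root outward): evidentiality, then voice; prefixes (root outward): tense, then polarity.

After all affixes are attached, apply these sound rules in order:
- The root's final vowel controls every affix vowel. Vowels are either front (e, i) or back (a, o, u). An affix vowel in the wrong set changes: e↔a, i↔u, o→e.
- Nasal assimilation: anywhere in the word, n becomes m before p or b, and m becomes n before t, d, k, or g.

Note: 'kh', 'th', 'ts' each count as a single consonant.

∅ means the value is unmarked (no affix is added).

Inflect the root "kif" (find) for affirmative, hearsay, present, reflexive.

evidentiality = hearsay: zero marking, form stays kif.
tense = present: zero marking, form stays kif.
Attach voice reflexive -wa (after consonant 'f') → kifwa.
Attach polarity affirmative em- → emkifwa.
Apply vowel harmony: emkifwa → emkifwe.
Apply nasal assimilation: emkifwe → enkifwe.

enkifwe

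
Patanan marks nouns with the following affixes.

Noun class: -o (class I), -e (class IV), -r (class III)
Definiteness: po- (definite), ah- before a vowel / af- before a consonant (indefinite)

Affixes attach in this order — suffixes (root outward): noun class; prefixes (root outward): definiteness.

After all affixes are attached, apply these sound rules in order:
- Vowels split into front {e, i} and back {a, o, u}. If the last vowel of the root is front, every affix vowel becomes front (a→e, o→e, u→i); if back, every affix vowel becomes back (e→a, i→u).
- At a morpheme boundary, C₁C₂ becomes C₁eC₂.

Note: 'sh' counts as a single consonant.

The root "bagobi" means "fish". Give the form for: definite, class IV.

Attach noun class class IV -e → bagobie.
Attach definiteness definite po- → pobagobie.
Apply vowel harmony: pobagobie → pebagobie.
Epenthesis: no change.

pebagobie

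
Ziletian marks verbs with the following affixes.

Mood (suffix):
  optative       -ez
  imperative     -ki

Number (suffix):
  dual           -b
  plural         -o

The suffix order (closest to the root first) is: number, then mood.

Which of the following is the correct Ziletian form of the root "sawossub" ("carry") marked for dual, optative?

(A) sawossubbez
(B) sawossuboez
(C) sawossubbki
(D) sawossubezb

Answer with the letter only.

Attach number dual -b → sawossubb.
Attach mood optative -ez → sawossubbez.
So the correct form is sawossubbez, option (A).
(D) sawossubezb is wrong: it has the affixes in the wrong order.
(B) sawossuboez is wrong: it uses plural instead of dual for number.
(C) sawossubbki is wrong: it uses imperative instead of optative for mood.

A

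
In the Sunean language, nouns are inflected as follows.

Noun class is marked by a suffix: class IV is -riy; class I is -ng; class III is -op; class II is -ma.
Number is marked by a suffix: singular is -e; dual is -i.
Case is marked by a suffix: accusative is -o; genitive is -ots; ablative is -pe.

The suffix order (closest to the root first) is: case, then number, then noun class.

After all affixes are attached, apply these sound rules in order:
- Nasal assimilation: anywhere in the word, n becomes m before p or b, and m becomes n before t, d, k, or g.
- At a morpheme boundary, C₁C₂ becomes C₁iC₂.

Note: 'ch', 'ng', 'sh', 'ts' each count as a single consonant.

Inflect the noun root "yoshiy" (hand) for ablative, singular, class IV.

yoshiyipeeriy

Attach case ablative -pe → yoshiype.
Attach number singular -e → yoshiypee.
Attach noun class class IV -riy → yoshiypeeriy.
Nasal assimilation: no change.
Apply epenthesis: yoshiypeeriy → yoshiyipeeriy.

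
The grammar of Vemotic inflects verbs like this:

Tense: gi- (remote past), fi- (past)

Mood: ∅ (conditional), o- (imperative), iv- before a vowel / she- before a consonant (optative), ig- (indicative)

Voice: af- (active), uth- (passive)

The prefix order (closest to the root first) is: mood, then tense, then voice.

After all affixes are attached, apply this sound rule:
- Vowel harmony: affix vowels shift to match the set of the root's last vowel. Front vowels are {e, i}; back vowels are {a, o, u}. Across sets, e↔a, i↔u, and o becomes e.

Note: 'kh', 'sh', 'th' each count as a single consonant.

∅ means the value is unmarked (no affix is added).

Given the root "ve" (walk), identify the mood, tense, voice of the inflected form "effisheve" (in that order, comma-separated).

Segment: af-fi-she-ve.
mood: iv/she- → optative.
tense: fi- → past.
voice: af- → active.

optative, past, active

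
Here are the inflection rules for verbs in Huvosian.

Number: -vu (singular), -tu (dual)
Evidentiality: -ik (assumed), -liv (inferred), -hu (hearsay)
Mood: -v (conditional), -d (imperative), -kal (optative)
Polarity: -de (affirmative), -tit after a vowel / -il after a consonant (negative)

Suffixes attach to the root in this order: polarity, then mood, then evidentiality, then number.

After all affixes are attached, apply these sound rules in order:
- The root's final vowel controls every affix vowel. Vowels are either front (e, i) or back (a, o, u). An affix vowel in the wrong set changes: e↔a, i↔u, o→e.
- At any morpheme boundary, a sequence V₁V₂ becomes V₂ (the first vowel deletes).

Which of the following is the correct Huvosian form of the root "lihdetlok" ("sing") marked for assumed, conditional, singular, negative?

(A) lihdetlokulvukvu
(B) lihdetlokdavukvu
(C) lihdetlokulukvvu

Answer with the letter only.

Attach polarity negative -il (after consonant 'k') → lihdetlokil.
Attach mood conditional -v → lihdetlokilv.
Attach evidentiality assumed -ik → lihdetlokilvik.
Attach number singular -vu → lihdetlokilvikvu.
Apply vowel harmony: lihdetlokilvikvu → lihdetlokulvukvu.
Vowel deletion: no change.
So the correct form is lihdetlokulvukvu, option (A).
(C) lihdetlokulukvvu is wrong: it has the affixes in the wrong order.
(B) lihdetlokdavukvu is wrong: it uses affirmative instead of negative for polarity.

A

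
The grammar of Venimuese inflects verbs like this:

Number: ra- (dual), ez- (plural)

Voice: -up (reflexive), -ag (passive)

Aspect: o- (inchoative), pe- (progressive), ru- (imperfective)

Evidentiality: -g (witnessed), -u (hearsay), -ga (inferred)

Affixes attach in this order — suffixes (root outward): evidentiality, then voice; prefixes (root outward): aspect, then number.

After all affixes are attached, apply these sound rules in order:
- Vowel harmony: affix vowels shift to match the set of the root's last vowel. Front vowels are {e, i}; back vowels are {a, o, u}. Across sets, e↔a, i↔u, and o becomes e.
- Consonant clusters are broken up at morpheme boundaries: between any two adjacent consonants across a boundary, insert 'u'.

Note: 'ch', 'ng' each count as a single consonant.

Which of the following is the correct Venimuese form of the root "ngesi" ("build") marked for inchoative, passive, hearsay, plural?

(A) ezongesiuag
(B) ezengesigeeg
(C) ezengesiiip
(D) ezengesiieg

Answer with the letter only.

Attach aspect inchoative o- → ongesi.
Attach evidentiality hearsay -u → ongesiu.
Attach number plural ez- → ezongesiu.
Attach voice passive -ag → ezongesiuag.
Apply vowel harmony: ezongesiuag → ezengesiieg.
Epenthesis: no change.
So the correct form is ezengesiieg, option (D).
(A) ezongesiuag is wrong: it fails to apply the sound rule(s).
(B) ezengesigeeg is wrong: it uses inferred instead of hearsay for evidentiality.
(C) ezengesiiip is wrong: it uses reflexive instead of passive for voice.

D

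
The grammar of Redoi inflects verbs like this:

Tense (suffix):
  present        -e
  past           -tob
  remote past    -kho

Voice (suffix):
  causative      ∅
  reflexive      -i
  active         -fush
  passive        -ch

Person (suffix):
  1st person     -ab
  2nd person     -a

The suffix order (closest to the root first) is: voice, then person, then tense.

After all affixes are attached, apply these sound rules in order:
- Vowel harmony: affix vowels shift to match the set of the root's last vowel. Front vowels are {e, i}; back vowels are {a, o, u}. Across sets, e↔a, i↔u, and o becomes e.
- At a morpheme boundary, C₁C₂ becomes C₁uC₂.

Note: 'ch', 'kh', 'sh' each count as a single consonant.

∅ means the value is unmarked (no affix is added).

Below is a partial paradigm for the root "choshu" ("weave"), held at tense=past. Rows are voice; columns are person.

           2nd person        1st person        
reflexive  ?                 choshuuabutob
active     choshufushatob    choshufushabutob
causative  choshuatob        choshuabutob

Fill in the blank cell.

Attach voice reflexive -i → choshui.
Attach person 2nd person -a → choshuia.
Attach tense past -tob → choshuiatob.
Apply vowel harmony: choshuiatob → choshuuatob.
Epenthesis: no change.

choshuuatob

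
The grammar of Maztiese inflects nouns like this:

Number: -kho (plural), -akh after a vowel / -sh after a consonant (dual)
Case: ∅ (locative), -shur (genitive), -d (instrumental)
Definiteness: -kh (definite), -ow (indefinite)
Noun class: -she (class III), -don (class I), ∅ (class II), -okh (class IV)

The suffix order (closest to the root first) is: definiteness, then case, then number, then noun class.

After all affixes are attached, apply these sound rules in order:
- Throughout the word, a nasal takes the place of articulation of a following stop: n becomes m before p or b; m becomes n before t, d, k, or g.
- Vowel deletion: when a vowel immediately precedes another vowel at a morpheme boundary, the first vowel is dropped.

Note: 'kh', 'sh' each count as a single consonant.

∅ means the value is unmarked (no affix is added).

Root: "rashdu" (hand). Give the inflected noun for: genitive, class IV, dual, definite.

Attach definiteness definite -kh → rashdukh.
Attach case genitive -shur → rashdukhshur.
Attach number dual -sh (after consonant 'r') → rashdukhshursh.
Attach noun class class IV -okh → rashdukhshurshokh.
Nasal assimilation: no change.
Vowel deletion: no change.

rashdukhshurshokh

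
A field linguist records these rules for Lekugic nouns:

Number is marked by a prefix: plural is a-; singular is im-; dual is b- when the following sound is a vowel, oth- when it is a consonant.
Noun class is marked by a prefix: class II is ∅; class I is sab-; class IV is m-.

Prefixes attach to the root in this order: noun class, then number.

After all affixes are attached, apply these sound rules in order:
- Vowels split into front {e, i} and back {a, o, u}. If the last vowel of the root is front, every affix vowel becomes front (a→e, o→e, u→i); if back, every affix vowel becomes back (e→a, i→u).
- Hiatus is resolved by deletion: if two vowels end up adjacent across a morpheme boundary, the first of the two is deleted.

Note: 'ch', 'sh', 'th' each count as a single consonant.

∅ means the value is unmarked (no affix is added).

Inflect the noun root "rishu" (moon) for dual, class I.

Attach noun class class I sab- → sabrishu.
Attach number dual oth- (before consonant 's') → othsabrishu.
Vowel harmony: no change.
Vowel deletion: no change.

othsabrishu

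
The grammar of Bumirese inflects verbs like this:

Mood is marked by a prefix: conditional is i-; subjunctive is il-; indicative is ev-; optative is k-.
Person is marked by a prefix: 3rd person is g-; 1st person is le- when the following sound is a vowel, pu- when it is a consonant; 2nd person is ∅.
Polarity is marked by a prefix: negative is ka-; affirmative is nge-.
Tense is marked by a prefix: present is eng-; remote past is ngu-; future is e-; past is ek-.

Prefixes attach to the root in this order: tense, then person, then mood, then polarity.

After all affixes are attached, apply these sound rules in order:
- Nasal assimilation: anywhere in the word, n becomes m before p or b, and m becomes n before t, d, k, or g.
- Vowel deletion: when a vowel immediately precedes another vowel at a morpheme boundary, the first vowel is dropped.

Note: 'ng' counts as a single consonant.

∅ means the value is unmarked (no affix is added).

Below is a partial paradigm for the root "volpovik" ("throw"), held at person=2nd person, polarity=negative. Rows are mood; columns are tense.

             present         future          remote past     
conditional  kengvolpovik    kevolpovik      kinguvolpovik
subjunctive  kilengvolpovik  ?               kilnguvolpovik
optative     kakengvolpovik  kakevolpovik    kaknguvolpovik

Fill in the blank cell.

Attach tense future e- → evolpovik.
person = 2nd person: zero marking, form stays evolpovik.
Attach mood subjunctive il- → ilevolpovik.
Attach polarity negative ka- → kailevolpovik.
Nasal assimilation: no change.
Apply vowel deletion: kailevolpovik → kilevolpovik.

kilevolpovik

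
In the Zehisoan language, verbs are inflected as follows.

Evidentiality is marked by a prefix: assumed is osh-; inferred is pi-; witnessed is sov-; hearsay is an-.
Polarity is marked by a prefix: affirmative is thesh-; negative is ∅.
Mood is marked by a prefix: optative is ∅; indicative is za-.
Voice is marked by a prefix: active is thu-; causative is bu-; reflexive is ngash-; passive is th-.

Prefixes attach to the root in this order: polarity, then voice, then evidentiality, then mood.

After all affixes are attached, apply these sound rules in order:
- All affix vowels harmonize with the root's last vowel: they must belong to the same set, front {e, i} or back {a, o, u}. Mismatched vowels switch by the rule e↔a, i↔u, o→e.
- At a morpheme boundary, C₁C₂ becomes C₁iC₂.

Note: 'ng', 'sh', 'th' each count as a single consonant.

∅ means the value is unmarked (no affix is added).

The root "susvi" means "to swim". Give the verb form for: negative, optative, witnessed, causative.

polarity = negative: zero marking, form stays susvi.
Attach voice causative bu- → bususvi.
Attach evidentiality witnessed sov- → sovbususvi.
mood = optative: zero marking, form stays sovbususvi.
Apply vowel harmony: sovbususvi → sevbisusvi.
Apply epenthesis: sevbisusvi → sevibisusvi.

sevibisusvi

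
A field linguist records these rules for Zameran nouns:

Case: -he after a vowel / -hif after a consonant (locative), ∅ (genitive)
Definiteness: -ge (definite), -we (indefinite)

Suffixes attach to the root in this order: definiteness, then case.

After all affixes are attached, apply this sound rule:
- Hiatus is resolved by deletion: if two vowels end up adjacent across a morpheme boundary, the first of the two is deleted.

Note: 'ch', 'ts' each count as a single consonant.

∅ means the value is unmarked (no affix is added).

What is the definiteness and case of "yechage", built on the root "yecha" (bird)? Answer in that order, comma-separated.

Segment: yecha-ge.
definiteness: -ge → definite.
case: ∅ → genitive.

definite, genitive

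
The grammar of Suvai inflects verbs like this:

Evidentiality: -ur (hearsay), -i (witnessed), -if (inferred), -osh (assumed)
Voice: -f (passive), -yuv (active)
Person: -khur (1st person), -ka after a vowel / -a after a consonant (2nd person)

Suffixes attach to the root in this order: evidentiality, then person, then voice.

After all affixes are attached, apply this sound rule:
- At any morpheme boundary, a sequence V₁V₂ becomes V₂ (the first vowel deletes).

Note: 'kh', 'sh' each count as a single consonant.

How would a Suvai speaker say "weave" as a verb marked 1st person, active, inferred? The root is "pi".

pifkhuryuv

Attach evidentiality inferred -if → piif.
Attach person 1st person -khur → piifkhur.
Attach voice active -yuv → piifkhuryuv.
Apply vowel deletion: piifkhuryuv → pifkhuryuv.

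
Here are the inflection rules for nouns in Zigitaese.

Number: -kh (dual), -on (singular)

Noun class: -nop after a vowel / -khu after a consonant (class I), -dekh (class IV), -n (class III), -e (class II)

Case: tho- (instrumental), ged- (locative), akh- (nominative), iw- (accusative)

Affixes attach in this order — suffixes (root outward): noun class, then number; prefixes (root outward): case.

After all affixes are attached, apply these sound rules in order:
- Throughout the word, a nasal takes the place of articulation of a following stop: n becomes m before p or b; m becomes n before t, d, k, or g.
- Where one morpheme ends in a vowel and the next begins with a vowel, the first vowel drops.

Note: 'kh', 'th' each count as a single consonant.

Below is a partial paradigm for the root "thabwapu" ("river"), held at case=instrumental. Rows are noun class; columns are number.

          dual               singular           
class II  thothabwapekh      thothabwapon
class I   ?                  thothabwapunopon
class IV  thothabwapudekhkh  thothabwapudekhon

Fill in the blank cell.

thothabwapunopkh

Attach noun class class I -nop (after vowel 'u') → thabwapunop.
Attach number dual -kh → thabwapunopkh.
Attach case instrumental tho- → thothabwapunopkh.
Nasal assimilation: no change.
Vowel deletion: no change.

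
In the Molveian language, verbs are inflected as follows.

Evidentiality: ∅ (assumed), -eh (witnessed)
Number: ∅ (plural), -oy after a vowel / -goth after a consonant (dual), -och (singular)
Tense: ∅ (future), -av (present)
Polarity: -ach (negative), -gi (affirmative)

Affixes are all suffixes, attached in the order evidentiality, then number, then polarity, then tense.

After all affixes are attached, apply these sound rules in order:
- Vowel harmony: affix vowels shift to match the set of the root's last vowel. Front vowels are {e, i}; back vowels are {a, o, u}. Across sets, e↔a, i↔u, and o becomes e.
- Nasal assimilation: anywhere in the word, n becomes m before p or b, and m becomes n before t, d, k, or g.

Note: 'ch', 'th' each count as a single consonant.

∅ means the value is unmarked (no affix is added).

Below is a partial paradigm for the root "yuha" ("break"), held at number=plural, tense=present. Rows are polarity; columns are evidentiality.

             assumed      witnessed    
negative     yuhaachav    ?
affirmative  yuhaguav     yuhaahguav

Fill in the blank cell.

Attach evidentiality witnessed -eh → yuhaeh.
number = plural: zero marking, form stays yuhaeh.
Attach polarity negative -ach → yuhaehach.
Attach tense present -av → yuhaehachav.
Apply vowel harmony: yuhaehachav → yuhaahachav.
Nasal assimilation: no change.

yuhaahachav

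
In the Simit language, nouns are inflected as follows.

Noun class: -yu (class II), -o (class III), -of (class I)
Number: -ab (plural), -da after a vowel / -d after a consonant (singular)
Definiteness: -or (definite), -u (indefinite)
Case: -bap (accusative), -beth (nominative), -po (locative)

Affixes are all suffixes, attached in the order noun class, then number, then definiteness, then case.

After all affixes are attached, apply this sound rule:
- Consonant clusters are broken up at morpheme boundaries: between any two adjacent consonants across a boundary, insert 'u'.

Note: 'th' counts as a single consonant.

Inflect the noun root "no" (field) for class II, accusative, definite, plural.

Attach noun class class II -yu → noyu.
Attach number plural -ab → noyuab.
Attach definiteness definite -or → noyuabor.
Attach case accusative -bap → noyuaborbap.
Apply epenthesis: noyuaborbap → noyuaborubap.

noyuaborubap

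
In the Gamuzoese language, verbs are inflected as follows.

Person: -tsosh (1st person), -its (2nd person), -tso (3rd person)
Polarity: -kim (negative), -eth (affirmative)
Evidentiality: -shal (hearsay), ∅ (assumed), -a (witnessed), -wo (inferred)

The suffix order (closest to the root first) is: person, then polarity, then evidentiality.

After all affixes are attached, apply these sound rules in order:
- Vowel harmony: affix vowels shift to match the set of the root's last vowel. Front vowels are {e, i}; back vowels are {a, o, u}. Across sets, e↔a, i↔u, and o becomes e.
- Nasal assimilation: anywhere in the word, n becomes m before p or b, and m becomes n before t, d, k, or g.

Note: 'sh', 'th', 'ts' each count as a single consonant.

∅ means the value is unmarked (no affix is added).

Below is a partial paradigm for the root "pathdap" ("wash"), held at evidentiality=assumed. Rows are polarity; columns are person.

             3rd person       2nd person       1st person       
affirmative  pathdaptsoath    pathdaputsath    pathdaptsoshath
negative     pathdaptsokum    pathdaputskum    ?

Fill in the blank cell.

Attach person 1st person -tsosh → pathdaptsosh.
Attach polarity negative -kim → pathdaptsoshkim.
evidentiality = assumed: zero marking, form stays pathdaptsoshkim.
Apply vowel harmony: pathdaptsoshkim → pathdaptsoshkum.
Nasal assimilation: no change.

pathdaptsoshkum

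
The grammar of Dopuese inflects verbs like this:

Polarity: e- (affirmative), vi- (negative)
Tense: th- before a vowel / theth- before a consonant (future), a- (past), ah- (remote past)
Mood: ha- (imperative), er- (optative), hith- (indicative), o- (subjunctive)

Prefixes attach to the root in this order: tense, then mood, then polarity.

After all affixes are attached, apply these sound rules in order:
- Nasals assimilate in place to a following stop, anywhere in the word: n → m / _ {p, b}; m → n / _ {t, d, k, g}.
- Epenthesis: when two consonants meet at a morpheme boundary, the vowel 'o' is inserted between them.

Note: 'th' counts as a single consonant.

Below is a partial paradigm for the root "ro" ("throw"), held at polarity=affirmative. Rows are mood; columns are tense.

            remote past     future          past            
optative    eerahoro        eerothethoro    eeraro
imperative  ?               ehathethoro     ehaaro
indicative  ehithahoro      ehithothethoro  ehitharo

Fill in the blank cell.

Attach tense remote past ah- → ahro.
Attach mood imperative ha- → haahro.
Attach polarity affirmative e- → ehaahro.
Nasal assimilation: no change.
Apply epenthesis: ehaahro → ehaahoro.

ehaahoro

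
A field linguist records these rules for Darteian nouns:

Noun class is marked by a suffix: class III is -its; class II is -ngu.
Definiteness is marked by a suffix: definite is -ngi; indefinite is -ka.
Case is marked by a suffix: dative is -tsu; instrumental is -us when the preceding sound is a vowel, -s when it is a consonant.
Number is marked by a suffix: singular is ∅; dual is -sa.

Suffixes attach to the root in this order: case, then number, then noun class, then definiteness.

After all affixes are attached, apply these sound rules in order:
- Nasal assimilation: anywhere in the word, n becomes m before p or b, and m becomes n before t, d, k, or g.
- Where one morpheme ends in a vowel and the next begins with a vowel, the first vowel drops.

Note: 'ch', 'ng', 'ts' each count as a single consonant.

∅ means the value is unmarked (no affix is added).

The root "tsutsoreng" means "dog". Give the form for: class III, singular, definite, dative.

tsutsorengtsitsngi

Attach case dative -tsu → tsutsorengtsu.
number = singular: zero marking, form stays tsutsorengtsu.
Attach noun class class III -its → tsutsorengtsuits.
Attach definiteness definite -ngi → tsutsorengtsuitsngi.
Nasal assimilation: no change.
Apply vowel deletion: tsutsorengtsuitsngi → tsutsorengtsitsngi.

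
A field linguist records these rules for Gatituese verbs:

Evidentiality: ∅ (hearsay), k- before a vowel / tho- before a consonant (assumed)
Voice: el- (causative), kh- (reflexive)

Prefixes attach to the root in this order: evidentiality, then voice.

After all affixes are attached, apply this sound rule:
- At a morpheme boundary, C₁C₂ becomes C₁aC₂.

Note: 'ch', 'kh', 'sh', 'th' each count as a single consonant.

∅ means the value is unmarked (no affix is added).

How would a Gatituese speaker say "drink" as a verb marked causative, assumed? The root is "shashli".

Attach evidentiality assumed tho- (before consonant 'sh') → thoshashli.
Attach voice causative el- → elthoshashli.
Apply epenthesis: elthoshashli → elathoshashli.

elathoshashli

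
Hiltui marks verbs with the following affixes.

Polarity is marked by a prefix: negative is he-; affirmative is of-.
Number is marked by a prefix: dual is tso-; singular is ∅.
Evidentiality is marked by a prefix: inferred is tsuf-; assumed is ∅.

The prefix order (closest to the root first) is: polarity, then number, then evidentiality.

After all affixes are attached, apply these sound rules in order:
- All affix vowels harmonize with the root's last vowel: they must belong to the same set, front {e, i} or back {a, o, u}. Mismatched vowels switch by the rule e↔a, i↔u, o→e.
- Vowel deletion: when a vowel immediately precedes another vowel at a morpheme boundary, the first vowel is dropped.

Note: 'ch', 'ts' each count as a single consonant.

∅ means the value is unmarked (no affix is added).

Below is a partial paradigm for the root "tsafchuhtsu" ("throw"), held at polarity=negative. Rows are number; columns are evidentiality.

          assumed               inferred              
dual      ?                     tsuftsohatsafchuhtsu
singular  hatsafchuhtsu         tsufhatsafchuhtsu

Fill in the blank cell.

Attach polarity negative he- → hetsafchuhtsu.
Attach number dual tso- → tsohetsafchuhtsu.
evidentiality = assumed: zero marking, form stays tsohetsafchuhtsu.
Apply vowel harmony: tsohetsafchuhtsu → tsohatsafchuhtsu.
Vowel deletion: no change.

tsohatsafchuhtsu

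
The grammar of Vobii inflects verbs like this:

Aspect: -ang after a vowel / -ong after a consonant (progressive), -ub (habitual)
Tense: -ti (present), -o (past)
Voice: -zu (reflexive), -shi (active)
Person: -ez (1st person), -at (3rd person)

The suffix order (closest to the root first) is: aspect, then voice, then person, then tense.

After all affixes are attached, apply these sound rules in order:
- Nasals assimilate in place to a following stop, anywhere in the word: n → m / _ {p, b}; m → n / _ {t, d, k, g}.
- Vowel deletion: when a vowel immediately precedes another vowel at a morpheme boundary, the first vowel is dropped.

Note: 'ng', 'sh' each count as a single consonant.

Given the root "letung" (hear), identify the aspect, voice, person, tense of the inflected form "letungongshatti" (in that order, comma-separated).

Segment: letung-ong-shi-at-ti.
aspect: -ang/ong → progressive.
voice: -shi → active.
person: -at → 3rd person.
tense: -ti → present.

progressive, active, 3rd person, present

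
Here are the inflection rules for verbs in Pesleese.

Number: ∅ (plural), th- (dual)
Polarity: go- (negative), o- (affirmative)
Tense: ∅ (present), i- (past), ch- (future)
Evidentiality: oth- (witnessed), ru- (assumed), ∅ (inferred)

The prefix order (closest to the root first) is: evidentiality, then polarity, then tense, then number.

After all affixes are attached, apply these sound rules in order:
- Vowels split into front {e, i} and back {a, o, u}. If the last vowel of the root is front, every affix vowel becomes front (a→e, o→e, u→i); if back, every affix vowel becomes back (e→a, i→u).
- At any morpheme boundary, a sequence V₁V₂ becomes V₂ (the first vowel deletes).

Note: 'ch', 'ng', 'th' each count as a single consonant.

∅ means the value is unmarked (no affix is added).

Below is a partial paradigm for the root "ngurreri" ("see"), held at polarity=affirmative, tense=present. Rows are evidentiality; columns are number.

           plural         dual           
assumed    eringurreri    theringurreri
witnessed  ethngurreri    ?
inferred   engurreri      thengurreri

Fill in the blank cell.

thethngurreri

Attach evidentiality witnessed oth- → othngurreri.
Attach polarity affirmative o- → oothngurreri.
tense = present: zero marking, form stays oothngurreri.
Attach number dual th- → thoothngurreri.
Apply vowel harmony: thoothngurreri → theethngurreri.
Apply vowel deletion: theethngurreri → thethngurreri.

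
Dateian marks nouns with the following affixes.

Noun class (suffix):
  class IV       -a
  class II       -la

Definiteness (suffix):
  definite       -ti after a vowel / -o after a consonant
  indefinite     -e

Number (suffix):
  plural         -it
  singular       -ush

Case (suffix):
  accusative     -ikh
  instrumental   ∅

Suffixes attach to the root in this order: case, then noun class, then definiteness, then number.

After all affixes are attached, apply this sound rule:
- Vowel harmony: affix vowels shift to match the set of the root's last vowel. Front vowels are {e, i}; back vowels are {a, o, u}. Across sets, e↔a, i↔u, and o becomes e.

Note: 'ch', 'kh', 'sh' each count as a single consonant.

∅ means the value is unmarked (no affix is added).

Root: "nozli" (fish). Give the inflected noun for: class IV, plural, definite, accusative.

Attach case accusative -ikh → nozliikh.
Attach noun class class IV -a → nozliikha.
Attach definiteness definite -ti (after vowel 'a') → nozliikhati.
Attach number plural -it → nozliikhatiit.
Apply vowel harmony: nozliikhatiit → nozliikhetiit.

nozliikhetiit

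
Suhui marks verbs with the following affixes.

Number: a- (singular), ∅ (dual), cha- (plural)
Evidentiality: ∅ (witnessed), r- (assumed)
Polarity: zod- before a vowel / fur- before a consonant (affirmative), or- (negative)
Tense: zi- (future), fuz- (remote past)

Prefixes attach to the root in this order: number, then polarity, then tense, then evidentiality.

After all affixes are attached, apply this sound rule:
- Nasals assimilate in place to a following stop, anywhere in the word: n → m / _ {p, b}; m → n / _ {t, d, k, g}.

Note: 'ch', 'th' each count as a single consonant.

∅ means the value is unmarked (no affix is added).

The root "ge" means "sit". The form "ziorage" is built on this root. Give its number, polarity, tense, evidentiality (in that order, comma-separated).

Segment: zi-or-a-ge.
number: a- → singular.
polarity: or- → negative.
tense: zi- → future.
evidentiality: ∅ → witnessed.

singular, negative, future, witnessed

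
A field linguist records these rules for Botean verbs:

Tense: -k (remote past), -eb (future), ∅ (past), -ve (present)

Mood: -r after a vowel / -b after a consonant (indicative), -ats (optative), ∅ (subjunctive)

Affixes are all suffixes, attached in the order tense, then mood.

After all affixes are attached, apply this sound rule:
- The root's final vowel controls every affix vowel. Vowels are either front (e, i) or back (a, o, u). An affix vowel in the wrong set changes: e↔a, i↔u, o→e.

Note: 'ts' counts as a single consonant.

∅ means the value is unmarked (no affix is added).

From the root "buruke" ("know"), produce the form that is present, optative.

burukeveets

Attach tense present -ve → burukeve.
Attach mood optative -ats → burukeveats.
Apply vowel harmony: burukeveats → burukeveets.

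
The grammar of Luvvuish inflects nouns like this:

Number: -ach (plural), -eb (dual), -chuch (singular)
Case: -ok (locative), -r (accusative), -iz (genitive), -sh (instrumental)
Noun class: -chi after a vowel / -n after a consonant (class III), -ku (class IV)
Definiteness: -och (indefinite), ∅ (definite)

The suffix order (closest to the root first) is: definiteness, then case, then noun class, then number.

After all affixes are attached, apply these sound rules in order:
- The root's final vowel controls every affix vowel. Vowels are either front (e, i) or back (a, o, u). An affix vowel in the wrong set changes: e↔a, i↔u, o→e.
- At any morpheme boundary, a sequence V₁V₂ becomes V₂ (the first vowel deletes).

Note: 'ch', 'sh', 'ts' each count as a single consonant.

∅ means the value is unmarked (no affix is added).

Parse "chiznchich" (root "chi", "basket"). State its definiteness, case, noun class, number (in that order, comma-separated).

definite, genitive, class III, singular

Segment: chi-iz-n-chuch.
definiteness: ∅ → definite.
case: -iz → genitive.
noun class: -chi/n → class III.
number: -chuch → singular.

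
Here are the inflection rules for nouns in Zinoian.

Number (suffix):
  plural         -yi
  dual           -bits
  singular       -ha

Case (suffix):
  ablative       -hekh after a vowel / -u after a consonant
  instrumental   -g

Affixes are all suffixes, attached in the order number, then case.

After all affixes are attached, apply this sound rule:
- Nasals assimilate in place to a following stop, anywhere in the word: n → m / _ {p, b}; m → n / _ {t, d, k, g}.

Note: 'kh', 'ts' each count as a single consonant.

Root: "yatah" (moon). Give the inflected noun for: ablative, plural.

yatahyihekh

Attach number plural -yi → yatahyi.
Attach case ablative -hekh (after vowel 'i') → yatahyihekh.
Nasal assimilation: no change.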